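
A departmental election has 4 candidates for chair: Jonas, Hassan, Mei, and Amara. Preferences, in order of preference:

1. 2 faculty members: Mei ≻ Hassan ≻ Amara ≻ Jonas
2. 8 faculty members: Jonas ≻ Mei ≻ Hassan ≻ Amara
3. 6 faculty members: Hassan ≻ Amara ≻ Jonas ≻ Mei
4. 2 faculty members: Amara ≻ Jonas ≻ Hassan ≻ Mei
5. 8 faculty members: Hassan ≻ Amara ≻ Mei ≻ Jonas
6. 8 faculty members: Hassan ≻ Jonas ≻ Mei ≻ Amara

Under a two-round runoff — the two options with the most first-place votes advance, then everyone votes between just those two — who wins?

Hassan

Round 1 first-place votes: Jonas 8, Hassan 22, Mei 2, Amara 2.
Hassan and Jonas advance.
Runoff: Hassan is preferred to Jonas by 24 voters; Jonas by 10.
Hassan wins the runoff.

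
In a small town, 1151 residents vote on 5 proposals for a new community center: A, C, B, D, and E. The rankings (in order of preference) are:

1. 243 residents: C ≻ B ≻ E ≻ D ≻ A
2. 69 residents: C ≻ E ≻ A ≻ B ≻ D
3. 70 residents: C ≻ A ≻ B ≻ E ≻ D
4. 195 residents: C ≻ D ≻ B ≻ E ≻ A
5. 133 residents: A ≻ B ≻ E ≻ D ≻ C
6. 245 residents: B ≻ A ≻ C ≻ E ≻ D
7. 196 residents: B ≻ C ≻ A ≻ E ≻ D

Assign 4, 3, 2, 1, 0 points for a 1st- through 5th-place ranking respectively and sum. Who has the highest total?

B

A: 243·0 + 69·2 + 70·3 + 195·0 + 133·4 + 245·3 + 196·2 = 2007
C: 243·4 + 69·4 + 70·4 + 195·4 + 133·0 + 245·2 + 196·3 = 3386
B: 243·3 + 69·1 + 70·2 + 195·2 + 133·3 + 245·4 + 196·4 = 3491
D: 243·1 + 69·0 + 70·0 + 195·3 + 133·1 + 245·0 + 196·0 = 961
E: 243·2 + 69·3 + 70·1 + 195·1 + 133·2 + 245·1 + 196·1 = 1665
B has the highest Borda score (3491).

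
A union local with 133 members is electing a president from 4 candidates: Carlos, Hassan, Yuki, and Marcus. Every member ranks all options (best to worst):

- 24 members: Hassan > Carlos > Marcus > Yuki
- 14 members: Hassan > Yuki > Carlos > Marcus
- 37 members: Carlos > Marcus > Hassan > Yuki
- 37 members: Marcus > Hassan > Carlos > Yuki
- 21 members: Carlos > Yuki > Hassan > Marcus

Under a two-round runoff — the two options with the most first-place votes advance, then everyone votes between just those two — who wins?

Round 1 first-place votes: Carlos 58, Hassan 38, Yuki 0, Marcus 37.
Carlos and Hassan advance.
Runoff: Carlos is preferred to Hassan by 58 voters; Hassan by 75.
Hassan wins the runoff.

Hassan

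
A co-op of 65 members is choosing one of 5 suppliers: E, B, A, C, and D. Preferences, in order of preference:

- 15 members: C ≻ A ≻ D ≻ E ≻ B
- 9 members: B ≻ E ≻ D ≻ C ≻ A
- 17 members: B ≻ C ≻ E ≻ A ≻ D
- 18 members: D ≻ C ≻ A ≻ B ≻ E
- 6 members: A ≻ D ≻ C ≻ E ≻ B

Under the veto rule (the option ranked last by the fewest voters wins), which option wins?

C

Last-place votes: E 18, B 21, A 9, C 0, D 17.
C is ranked last by the fewest voters, so C wins.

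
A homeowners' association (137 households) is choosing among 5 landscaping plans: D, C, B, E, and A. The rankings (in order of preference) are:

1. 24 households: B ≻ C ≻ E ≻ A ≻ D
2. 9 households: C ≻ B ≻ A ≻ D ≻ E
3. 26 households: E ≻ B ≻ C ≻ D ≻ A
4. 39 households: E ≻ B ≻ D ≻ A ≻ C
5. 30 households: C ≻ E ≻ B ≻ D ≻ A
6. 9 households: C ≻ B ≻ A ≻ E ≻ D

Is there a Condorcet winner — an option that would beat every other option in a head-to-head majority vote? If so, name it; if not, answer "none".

Checking pairwise contests:
C beats D 98–39.
B beats C 89–48.
E beats B 95–42.
C beats E 72–65.
D beats A 95–42.
Every option loses at least one head-to-head, so there is no Condorcet winner.

none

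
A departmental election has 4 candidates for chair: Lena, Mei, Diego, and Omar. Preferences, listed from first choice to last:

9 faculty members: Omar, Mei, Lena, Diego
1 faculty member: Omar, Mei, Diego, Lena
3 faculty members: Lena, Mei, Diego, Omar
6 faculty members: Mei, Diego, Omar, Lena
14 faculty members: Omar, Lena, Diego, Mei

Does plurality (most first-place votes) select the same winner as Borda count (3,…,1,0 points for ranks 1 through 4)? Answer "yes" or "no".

yes

Plurality — first-place votes: Lena 3, Mei 6, Diego 0, Omar 24. Winner: Omar.
Borda — scores: Lena 46, Mei 44, Diego 30, Omar 78. Winner: Omar.
The two methods agree.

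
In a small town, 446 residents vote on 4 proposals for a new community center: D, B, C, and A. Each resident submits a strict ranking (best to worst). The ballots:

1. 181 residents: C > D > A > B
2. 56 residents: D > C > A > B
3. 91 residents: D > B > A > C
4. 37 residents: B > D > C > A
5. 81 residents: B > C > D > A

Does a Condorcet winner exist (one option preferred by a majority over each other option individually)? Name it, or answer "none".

C

C vs D: 262–184 for C.
C vs B: 237–209 for C.
C vs A: 355–91 for C.
C beats every other option head-to-head.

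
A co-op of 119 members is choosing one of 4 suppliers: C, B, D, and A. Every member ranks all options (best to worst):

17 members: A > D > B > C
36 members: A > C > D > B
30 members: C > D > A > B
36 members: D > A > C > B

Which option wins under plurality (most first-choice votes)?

First-place votes: C 30, B 0, D 36, A 53.
A has the most first-place votes.

A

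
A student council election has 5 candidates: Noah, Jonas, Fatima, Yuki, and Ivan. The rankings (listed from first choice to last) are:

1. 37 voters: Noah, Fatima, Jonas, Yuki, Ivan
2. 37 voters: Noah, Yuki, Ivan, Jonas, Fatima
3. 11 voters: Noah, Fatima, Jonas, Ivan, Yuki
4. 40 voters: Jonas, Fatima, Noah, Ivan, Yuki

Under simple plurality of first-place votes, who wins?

Noah

First-place votes: Noah 85, Jonas 40, Fatima 0, Yuki 0, Ivan 0.
Noah has the most first-place votes.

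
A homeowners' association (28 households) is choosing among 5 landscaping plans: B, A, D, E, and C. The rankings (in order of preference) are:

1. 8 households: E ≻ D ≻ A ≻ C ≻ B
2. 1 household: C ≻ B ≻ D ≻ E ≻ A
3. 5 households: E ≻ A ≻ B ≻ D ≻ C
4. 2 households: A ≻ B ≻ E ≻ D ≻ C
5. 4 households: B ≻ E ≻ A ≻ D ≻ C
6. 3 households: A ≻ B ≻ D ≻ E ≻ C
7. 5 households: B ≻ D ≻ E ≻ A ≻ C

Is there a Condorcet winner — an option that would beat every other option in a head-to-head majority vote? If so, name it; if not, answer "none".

none

Checking pairwise contests:
A beats B 18–10.
E beats A 23–5.
B beats D 20–8.
B beats E 15–13.
B beats C 19–9.
Every option loses at least one head-to-head, so there is no Condorcet winner.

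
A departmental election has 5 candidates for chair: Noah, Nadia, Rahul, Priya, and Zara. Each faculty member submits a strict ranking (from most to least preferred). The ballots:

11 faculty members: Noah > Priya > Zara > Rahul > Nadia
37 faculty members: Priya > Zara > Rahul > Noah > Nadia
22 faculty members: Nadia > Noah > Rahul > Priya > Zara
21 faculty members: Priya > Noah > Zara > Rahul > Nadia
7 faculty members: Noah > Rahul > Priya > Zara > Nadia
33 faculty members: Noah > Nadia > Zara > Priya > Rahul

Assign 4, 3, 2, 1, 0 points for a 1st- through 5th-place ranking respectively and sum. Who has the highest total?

Noah

Noah: 11·4 + 37·1 + 22·3 + 21·3 + 7·4 + 33·4 = 370
Nadia: 11·0 + 37·0 + 22·4 + 21·0 + 7·0 + 33·3 = 187
Rahul: 11·1 + 37·2 + 22·2 + 21·1 + 7·3 + 33·0 = 171
Priya: 11·3 + 37·4 + 22·1 + 21·4 + 7·2 + 33·1 = 334
Zara: 11·2 + 37·3 + 22·0 + 21·2 + 7·1 + 33·2 = 248
Noah has the highest Borda score (370).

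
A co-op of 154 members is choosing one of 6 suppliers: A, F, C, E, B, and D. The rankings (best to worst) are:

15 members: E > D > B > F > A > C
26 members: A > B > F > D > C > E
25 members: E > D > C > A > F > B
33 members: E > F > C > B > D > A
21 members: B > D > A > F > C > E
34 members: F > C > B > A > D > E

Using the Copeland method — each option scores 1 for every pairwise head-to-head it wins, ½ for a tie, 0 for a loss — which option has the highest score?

F

A: beats E; loses to F, C, B, and D → score 1.
F: beats A, C, E, B, and D → score 5.
C: beats A, E, and B; loses to F and D → score 3.
E: loses to A, F, C, B, and D → score 0.
B: beats A, E, and D; loses to F and C → score 3.
D: beats A, C, and E; loses to F and B → score 3.
F has the best pairwise record.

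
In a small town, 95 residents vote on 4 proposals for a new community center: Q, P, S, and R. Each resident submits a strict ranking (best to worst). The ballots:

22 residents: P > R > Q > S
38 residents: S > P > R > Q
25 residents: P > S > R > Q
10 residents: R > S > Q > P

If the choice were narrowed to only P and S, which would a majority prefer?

Voters preferring P to S: 47; preferring S to P: 48.
S wins the head-to-head.

S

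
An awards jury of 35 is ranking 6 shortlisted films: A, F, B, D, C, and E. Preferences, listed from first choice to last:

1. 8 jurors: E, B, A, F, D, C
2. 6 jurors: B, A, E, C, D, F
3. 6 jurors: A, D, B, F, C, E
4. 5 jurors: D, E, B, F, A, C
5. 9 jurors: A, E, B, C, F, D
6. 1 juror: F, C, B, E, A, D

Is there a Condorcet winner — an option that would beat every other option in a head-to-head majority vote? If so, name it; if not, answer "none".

none

Checking pairwise contests:
B beats A 20–15.
A beats F 29–6.
E beats B 22–13.
A beats D 30–5.
A beats C 34–1.
A beats E 21–14.
Every option loses at least one head-to-head, so there is no Condorcet winner.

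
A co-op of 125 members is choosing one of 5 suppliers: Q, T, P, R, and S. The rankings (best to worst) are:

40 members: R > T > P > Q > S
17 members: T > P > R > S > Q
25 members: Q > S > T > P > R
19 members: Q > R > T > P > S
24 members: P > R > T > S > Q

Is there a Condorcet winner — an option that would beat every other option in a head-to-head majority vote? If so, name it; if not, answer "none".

none

Checking pairwise contests:
T beats Q 81–44.
R beats T 83–42.
T beats P 101–24.
P beats R 66–59.
Q beats S 84–41.
Every option loses at least one head-to-head, so there is no Condorcet winner.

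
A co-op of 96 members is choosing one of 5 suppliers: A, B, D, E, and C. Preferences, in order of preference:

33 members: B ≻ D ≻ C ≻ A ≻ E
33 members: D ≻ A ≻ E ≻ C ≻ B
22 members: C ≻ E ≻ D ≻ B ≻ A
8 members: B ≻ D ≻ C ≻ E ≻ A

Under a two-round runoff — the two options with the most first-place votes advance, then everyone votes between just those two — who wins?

Round 1 first-place votes: A 0, B 41, D 33, E 0, C 22.
B and D advance.
Runoff: B is preferred to D by 41 voters; D by 55.
D wins the runoff.

D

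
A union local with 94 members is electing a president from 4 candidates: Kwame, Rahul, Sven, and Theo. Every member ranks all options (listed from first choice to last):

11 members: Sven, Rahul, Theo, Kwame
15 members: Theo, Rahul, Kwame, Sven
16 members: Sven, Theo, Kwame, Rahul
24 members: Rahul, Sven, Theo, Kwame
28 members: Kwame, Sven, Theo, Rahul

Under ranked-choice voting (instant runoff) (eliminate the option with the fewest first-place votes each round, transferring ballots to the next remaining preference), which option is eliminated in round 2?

Sven

Round 1: Kwame 28, Rahul 24, Sven 27, Theo 15. Eliminate Theo.
Round 2: Kwame 28, Rahul 39, Sven 27. Eliminate Sven.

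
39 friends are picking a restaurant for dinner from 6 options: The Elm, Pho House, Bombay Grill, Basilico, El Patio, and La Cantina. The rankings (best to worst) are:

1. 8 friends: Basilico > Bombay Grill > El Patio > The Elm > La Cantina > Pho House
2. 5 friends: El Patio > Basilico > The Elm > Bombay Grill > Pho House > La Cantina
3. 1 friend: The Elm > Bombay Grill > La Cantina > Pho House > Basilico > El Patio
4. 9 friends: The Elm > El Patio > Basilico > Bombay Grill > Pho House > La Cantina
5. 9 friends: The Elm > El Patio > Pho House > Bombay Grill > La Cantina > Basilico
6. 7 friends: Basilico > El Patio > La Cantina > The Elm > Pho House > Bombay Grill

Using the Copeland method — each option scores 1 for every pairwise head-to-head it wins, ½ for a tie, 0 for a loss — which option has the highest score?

El Patio

The Elm: beats Pho House, Bombay Grill, and La Cantina; loses to Basilico and El Patio → score 3.
Pho House: beats La Cantina; loses to The Elm, Bombay Grill, Basilico, and El Patio → score 1.
Bombay Grill: beats Pho House and La Cantina; loses to The Elm, Basilico, and El Patio → score 2.
Basilico: beats The Elm, Pho House, Bombay Grill, and La Cantina; loses to El Patio → score 4.
El Patio: beats The Elm, Pho House, Bombay Grill, Basilico, and La Cantina → score 5.
La Cantina: loses to The Elm, Pho House, Bombay Grill, Basilico, and El Patio → score 0.
El Patio has the best pairwise record.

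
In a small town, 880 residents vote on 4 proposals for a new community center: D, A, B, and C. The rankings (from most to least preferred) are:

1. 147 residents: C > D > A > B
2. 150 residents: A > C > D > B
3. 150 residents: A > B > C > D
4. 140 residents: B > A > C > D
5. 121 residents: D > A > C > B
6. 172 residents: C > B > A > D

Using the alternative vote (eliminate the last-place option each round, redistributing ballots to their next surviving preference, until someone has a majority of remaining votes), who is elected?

Round 1: D 121, A 300, B 140, C 319. Eliminate D.
Round 2: A 421, B 140, C 319. Eliminate B.
Round 3: A 561, C 319. A has a majority.

A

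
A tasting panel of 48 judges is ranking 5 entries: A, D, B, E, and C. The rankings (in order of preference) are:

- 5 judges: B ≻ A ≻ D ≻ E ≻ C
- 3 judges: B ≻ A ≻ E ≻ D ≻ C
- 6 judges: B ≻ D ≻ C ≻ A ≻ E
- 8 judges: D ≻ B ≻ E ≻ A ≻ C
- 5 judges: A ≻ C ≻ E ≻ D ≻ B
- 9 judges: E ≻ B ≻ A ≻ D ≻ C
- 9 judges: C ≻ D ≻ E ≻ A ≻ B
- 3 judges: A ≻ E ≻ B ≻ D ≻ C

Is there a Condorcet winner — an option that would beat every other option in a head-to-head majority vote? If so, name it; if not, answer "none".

none

Checking pairwise contests:
B beats A 31–17.
A beats D 25–23.
E beats B 26–22.
D beats E 28–20.
A beats C 33–15.
Every option loses at least one head-to-head, so there is no Condorcet winner.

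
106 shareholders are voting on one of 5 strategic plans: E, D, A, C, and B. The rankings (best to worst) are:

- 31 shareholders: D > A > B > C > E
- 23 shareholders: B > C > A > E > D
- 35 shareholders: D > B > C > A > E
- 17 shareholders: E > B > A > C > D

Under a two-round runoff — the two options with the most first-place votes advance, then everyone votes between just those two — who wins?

D

Round 1 first-place votes: E 17, D 66, A 0, C 0, B 23.
D and B advance.
Runoff: D is preferred to B by 66 voters; B by 40.
D wins the runoff.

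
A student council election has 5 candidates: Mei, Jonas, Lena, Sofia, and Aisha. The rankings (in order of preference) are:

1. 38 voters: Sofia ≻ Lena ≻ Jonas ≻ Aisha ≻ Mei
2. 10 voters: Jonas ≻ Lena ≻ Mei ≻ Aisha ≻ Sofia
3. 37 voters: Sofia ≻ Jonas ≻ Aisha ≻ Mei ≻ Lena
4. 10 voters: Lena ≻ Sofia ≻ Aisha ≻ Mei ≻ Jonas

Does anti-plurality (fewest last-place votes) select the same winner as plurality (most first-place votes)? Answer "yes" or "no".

Anti-plurality — last-place votes: Mei 38, Jonas 10, Lena 37, Sofia 10, Aisha 0. Winner: Aisha.
Plurality — first-place votes: Mei 0, Jonas 10, Lena 10, Sofia 75, Aisha 0. Winner: Sofia.
The two methods disagree.

no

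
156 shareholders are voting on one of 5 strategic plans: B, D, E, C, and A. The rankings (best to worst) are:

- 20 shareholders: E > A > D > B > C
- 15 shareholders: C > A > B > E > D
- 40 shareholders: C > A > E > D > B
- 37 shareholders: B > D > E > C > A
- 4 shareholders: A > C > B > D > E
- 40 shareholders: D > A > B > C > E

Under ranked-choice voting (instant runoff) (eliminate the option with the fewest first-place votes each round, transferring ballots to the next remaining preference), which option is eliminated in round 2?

Round 1: B 37, D 40, E 20, C 55, A 4. Eliminate A.
Round 2: B 37, D 40, E 20, C 59. Eliminate E.

E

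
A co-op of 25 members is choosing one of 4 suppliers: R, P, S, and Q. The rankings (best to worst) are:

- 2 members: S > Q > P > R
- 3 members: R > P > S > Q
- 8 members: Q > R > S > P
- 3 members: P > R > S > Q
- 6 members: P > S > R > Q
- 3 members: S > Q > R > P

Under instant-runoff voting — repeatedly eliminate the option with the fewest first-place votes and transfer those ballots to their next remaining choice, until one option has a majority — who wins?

Q

Round 1: R 3, P 9, S 5, Q 8. Eliminate R.
Round 2: P 12, S 5, Q 8. Eliminate S.
Round 3: P 12, Q 13. Q has a majority.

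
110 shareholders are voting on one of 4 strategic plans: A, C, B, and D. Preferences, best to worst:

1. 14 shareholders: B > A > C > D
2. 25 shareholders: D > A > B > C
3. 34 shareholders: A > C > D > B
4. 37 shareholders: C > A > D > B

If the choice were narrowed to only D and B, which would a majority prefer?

D

Voters preferring D to B: 96; preferring B to D: 14.
D wins the head-to-head.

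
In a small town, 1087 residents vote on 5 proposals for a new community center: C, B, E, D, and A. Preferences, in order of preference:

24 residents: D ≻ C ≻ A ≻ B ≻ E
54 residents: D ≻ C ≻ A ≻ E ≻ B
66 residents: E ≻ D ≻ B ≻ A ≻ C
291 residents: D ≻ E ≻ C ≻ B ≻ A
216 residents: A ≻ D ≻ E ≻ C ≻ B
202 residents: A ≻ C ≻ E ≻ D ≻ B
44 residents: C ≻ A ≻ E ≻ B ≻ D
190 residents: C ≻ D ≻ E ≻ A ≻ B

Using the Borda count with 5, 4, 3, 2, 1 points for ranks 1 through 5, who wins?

C: 24·4 + 54·4 + 66·1 + 291·3 + 216·2 + 202·4 + 44·5 + 190·5 = 3661
B: 24·2 + 54·1 + 66·3 + 291·2 + 216·1 + 202·1 + 44·2 + 190·1 = 1578
E: 24·1 + 54·2 + 66·5 + 291·4 + 216·3 + 202·3 + 44·3 + 190·3 = 3582
D: 24·5 + 54·5 + 66·4 + 291·5 + 216·4 + 202·2 + 44·1 + 190·4 = 4181
A: 24·3 + 54·3 + 66·2 + 291·1 + 216·5 + 202·5 + 44·4 + 190·2 = 3303
D has the highest Borda score (4181).

D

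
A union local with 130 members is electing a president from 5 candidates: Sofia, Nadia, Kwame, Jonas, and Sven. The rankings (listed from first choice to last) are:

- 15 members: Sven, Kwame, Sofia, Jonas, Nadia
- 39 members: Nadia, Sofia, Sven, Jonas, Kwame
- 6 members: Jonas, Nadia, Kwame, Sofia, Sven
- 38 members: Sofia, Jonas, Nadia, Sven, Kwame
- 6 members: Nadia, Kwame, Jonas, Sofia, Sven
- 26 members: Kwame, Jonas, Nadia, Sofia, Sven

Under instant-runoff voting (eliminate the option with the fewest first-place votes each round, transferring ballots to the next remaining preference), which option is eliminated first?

Round 1: Sofia 38, Nadia 45, Kwame 26, Jonas 6, Sven 15. Eliminate Jonas.

Jonas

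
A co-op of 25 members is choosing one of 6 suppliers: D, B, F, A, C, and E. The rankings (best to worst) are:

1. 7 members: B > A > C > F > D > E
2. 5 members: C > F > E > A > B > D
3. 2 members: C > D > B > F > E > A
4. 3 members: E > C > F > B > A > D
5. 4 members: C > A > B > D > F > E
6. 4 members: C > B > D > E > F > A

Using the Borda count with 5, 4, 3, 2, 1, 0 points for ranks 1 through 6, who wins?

C

D: 7·1 + 5·0 + 2·4 + 3·0 + 4·2 + 4·3 = 35
B: 7·5 + 5·1 + 2·3 + 3·2 + 4·3 + 4·4 = 80
F: 7·2 + 5·4 + 2·2 + 3·3 + 4·1 + 4·1 = 55
A: 7·4 + 5·2 + 2·0 + 3·1 + 4·4 + 4·0 = 57
C: 7·3 + 5·5 + 2·5 + 3·4 + 4·5 + 4·5 = 108
E: 7·0 + 5·3 + 2·1 + 3·5 + 4·0 + 4·2 = 40
C has the highest Borda score (108).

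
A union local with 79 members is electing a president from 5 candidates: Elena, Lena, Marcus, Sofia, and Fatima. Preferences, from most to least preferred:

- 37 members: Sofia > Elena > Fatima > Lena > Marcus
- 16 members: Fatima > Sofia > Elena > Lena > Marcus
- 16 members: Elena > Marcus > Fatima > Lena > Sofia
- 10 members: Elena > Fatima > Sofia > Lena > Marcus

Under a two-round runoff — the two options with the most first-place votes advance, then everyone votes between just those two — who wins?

Sofia

Round 1 first-place votes: Elena 26, Lena 0, Marcus 0, Sofia 37, Fatima 16.
Sofia and Elena advance.
Runoff: Sofia is preferred to Elena by 53 voters; Elena by 26.
Sofia wins the runoff.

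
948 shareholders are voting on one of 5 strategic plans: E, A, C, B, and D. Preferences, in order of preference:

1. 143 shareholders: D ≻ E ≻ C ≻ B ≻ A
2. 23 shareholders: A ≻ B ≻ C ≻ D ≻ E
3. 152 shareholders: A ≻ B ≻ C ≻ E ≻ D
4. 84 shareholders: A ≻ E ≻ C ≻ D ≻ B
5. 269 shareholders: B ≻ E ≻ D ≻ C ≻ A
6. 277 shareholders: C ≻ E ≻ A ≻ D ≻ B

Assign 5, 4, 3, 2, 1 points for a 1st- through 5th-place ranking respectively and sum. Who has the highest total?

E: 143·4 + 23·1 + 152·2 + 84·4 + 269·4 + 277·4 = 3419
A: 143·1 + 23·5 + 152·5 + 84·5 + 269·1 + 277·3 = 2538
C: 143·3 + 23·3 + 152·3 + 84·3 + 269·2 + 277·5 = 3129
B: 143·2 + 23·4 + 152·4 + 84·1 + 269·5 + 277·1 = 2692
D: 143·5 + 23·2 + 152·1 + 84·2 + 269·3 + 277·2 = 2442
E has the highest Borda score (3419).

E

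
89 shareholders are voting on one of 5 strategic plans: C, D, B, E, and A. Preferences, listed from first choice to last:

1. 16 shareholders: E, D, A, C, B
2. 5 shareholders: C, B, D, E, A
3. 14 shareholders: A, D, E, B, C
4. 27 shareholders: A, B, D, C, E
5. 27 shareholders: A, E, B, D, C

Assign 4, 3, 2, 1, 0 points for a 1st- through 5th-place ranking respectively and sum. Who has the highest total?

C: 16·1 + 5·4 + 14·0 + 27·1 + 27·0 = 63
D: 16·3 + 5·2 + 14·3 + 27·2 + 27·1 = 181
B: 16·0 + 5·3 + 14·1 + 27·3 + 27·2 = 164
E: 16·4 + 5·1 + 14·2 + 27·0 + 27·3 = 178
A: 16·2 + 5·0 + 14·4 + 27·4 + 27·4 = 304
A has the highest Borda score (304).

A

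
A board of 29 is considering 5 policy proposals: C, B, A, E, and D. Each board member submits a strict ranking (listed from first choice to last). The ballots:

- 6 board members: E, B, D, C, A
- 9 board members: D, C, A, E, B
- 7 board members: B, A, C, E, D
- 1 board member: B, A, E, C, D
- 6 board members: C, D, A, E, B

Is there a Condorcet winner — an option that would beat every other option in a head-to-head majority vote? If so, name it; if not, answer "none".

D

D vs C: 15–14 for D.
D vs B: 15–14 for D.
D vs A: 21–8 for D.
D vs E: 15–14 for D.
D beats every other option head-to-head.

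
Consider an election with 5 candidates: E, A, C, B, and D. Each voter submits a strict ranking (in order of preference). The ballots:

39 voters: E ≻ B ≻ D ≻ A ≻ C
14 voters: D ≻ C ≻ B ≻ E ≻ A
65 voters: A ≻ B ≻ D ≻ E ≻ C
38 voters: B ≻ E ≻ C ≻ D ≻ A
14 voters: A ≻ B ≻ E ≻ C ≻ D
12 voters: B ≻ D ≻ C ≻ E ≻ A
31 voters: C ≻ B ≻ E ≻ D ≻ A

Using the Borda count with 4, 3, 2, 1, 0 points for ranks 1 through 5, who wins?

B

E: 39·4 + 14·1 + 65·1 + 38·3 + 14·2 + 12·1 + 31·2 = 451
A: 39·1 + 14·0 + 65·4 + 38·0 + 14·4 + 12·0 + 31·0 = 355
C: 39·0 + 14·3 + 65·0 + 38·2 + 14·1 + 12·2 + 31·4 = 280
B: 39·3 + 14·2 + 65·3 + 38·4 + 14·3 + 12·4 + 31·3 = 675
D: 39·2 + 14·4 + 65·2 + 38·1 + 14·0 + 12·3 + 31·1 = 369
B has the highest Borda score (675).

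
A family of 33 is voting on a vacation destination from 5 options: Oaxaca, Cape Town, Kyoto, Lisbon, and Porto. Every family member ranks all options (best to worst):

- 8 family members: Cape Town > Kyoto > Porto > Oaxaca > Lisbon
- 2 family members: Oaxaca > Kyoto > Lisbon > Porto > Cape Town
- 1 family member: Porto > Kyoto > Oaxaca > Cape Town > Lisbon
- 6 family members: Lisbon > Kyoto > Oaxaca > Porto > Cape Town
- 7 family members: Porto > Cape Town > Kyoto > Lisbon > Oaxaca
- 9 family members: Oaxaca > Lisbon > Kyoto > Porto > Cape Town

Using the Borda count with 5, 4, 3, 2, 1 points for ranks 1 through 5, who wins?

Kyoto

Oaxaca: 8·2 + 2·5 + 1·3 + 6·3 + 7·1 + 9·5 = 99
Cape Town: 8·5 + 2·1 + 1·2 + 6·1 + 7·4 + 9·1 = 87
Kyoto: 8·4 + 2·4 + 1·4 + 6·4 + 7·3 + 9·3 = 116
Lisbon: 8·1 + 2·3 + 1·1 + 6·5 + 7·2 + 9·4 = 95
Porto: 8·3 + 2·2 + 1·5 + 6·2 + 7·5 + 9·2 = 98
Kyoto has the highest Borda score (116).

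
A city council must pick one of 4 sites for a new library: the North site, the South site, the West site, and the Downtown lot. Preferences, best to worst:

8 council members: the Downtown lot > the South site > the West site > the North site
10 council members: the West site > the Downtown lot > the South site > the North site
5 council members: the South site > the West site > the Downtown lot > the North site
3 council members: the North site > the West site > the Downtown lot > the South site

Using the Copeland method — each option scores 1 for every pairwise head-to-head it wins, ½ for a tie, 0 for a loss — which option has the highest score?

the North site: loses to the South site, the West site, and the Downtown lot → score 0.
the South site: beats the North site; ties the West site; loses to the Downtown lot → score 1.5.
the West site: beats the North site and the Downtown lot; ties the South site → score 2.5.
the Downtown lot: beats the North site and the South site; loses to the West site → score 2.
the West site has the best pairwise record.

the West site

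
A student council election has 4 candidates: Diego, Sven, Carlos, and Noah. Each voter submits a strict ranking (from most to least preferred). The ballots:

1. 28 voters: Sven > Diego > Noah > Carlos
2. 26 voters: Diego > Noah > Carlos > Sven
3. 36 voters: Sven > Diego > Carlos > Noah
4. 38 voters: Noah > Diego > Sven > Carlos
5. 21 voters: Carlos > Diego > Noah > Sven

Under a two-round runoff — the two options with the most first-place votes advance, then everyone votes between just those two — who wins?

Round 1 first-place votes: Diego 26, Sven 64, Carlos 21, Noah 38.
Sven and Noah advance.
Runoff: Sven is preferred to Noah by 64 voters; Noah by 85.
Noah wins the runoff.

Noah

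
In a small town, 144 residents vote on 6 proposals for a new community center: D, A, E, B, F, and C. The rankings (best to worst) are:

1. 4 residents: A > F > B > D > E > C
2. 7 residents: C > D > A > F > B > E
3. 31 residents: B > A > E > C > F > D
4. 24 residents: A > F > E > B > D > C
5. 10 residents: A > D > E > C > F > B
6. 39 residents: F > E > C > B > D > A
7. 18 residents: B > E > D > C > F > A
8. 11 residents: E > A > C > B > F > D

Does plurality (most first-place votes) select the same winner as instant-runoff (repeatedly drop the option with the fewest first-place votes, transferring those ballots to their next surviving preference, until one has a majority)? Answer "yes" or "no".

yes

Plurality — first-place votes: D 0, A 38, E 11, B 49, F 39, C 7. Winner: B.
Instant-runoff — R1 D 0, A 38, E 11, B 49, F 39, C 7 (D out); R2 A 38, E 11, B 49, F 39, C 7 (C out); R3 A 45, E 11, B 49, F 39 (E out); R4 A 56, B 49, F 39 (F out); R5 A 56, B 88 (B winner). Winner: B.
The two methods agree.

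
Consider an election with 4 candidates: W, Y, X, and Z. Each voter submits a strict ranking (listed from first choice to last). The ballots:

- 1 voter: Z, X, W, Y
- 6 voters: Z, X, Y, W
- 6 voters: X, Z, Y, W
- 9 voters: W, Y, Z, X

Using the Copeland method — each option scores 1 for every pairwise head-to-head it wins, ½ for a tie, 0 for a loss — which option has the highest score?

Z

W: loses to Y, X, and Z → score 0.
Y: beats W; loses to X and Z → score 1.
X: beats W and Y; loses to Z → score 2.
Z: beats W, Y, and X → score 3.
Z has the best pairwise record.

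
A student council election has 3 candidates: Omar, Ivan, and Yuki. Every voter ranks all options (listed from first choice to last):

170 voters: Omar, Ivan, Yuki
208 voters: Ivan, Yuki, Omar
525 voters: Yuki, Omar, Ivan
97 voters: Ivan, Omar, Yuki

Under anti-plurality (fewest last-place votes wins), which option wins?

Last-place votes: Omar 208, Ivan 525, Yuki 267.
Omar is ranked last by the fewest voters, so Omar wins.

Omar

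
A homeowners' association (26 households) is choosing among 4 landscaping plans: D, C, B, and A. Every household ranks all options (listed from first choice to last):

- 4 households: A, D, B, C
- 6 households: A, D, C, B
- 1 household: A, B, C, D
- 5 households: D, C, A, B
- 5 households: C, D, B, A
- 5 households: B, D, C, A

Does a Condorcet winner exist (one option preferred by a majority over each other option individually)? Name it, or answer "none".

D

D vs C: 20–6 for D.
D vs B: 20–6 for D.
D vs A: 15–11 for D.
D beats every other option head-to-head.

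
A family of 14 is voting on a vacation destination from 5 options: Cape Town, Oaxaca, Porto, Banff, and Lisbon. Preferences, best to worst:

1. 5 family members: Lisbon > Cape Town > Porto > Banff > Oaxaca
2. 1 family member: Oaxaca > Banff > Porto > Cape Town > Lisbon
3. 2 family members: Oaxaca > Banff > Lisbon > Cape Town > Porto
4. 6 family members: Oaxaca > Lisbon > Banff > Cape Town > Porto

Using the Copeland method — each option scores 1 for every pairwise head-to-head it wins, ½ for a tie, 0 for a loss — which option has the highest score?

Cape Town: beats Porto; loses to Oaxaca, Banff, and Lisbon → score 1.
Oaxaca: beats Cape Town, Porto, Banff, and Lisbon → score 4.
Porto: loses to Cape Town, Oaxaca, Banff, and Lisbon → score 0.
Banff: beats Cape Town and Porto; loses to Oaxaca and Lisbon → score 2.
Lisbon: beats Cape Town, Porto, and Banff; loses to Oaxaca → score 3.
Oaxaca has the best pairwise record.

Oaxaca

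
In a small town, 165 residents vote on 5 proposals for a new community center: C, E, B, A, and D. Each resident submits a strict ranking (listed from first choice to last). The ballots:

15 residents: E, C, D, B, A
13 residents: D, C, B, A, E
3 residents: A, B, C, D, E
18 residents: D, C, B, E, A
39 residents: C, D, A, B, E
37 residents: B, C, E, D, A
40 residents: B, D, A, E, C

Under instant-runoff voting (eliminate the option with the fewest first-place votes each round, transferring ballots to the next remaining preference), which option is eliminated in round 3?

Round 1: C 39, E 15, B 77, A 3, D 31. Eliminate A.
Round 2: C 39, E 15, B 80, D 31. Eliminate E.
Round 3: C 54, B 80, D 31. Eliminate D.

D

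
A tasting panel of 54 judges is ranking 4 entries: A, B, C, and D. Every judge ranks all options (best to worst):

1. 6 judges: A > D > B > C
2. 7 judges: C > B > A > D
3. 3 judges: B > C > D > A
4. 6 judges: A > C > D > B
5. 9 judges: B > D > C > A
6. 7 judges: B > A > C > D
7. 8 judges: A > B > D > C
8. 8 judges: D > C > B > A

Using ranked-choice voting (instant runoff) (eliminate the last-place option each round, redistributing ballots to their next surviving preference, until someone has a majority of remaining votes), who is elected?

Round 1: A 20, B 19, C 7, D 8. Eliminate C.
Round 2: A 20, B 26, D 8. Eliminate D.
Round 3: A 20, B 34. B has a majority.

B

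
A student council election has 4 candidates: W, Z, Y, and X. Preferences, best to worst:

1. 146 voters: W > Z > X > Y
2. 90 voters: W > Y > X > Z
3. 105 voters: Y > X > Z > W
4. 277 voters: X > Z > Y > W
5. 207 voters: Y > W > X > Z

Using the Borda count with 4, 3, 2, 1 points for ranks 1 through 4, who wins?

W: 146·4 + 90·4 + 105·1 + 277·1 + 207·3 = 1947
Z: 146·3 + 90·1 + 105·2 + 277·3 + 207·1 = 1776
Y: 146·1 + 90·3 + 105·4 + 277·2 + 207·4 = 2218
X: 146·2 + 90·2 + 105·3 + 277·4 + 207·2 = 2309
X has the highest Borda score (2309).

X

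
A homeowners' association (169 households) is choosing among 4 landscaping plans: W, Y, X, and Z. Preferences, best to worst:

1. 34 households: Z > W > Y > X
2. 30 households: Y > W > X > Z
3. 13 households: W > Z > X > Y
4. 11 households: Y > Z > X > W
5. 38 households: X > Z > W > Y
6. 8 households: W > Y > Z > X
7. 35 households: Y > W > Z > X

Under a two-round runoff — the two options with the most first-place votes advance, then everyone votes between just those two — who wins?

Y

Round 1 first-place votes: W 21, Y 76, X 38, Z 34.
Y and X advance.
Runoff: Y is preferred to X by 118 voters; X by 51.
Y wins the runoff.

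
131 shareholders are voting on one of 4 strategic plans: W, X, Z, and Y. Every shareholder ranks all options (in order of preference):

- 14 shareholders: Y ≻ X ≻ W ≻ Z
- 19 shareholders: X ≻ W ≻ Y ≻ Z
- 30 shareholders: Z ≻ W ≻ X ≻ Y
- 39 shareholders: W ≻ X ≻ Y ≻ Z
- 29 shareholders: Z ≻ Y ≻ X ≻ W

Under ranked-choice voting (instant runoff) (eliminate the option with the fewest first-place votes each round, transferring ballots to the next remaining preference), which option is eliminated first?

Y

Round 1: W 39, X 19, Z 59, Y 14. Eliminate Y.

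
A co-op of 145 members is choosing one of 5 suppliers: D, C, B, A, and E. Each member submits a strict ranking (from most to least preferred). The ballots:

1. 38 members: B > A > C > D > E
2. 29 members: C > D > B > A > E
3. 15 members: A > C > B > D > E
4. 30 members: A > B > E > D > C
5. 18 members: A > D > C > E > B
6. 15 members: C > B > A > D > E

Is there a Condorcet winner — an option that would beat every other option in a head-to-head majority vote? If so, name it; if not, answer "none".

none

Checking pairwise contests:
C beats D 97–48.
A beats C 101–44.
C beats B 77–68.
B beats A 82–63.
D beats E 115–30.
Every option loses at least one head-to-head, so there is no Condorcet winner.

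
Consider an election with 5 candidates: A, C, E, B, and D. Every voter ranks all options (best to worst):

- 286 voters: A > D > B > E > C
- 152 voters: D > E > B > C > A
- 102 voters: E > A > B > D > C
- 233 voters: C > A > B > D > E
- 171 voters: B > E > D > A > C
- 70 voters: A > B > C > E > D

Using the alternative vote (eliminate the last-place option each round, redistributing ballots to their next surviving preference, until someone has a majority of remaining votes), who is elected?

A

Round 1: A 356, C 233, E 102, B 171, D 152. Eliminate E.
Round 2: A 458, C 233, B 171, D 152. Eliminate D.
Round 3: A 458, C 233, B 323. Eliminate C.
Round 4: A 691, B 323. A has a majority.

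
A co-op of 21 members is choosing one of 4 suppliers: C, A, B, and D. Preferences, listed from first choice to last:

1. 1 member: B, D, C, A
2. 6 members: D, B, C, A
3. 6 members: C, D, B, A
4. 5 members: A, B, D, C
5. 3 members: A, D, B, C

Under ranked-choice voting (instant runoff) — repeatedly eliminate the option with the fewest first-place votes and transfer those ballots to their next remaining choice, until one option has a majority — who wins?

D

Round 1: C 6, A 8, B 1, D 6. Eliminate B.
Round 2: C 6, A 8, D 7. Eliminate C.
Round 3: A 8, D 13. D has a majority.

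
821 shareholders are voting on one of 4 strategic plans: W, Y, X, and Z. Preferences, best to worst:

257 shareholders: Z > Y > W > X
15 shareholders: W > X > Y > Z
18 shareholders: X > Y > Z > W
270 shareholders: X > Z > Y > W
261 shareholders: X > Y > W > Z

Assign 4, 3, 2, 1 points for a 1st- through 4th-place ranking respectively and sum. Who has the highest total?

W: 257·2 + 15·4 + 18·1 + 270·1 + 261·2 = 1384
Y: 257·3 + 15·2 + 18·3 + 270·2 + 261·3 = 2178
X: 257·1 + 15·3 + 18·4 + 270·4 + 261·4 = 2498
Z: 257·4 + 15·1 + 18·2 + 270·3 + 261·1 = 2150
X has the highest Borda score (2498).

X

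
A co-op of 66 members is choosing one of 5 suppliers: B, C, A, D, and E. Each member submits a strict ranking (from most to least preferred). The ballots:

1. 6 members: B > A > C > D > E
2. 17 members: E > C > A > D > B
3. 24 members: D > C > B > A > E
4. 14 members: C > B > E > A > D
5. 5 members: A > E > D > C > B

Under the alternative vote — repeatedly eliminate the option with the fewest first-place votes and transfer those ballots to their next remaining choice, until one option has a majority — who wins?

E

Round 1: B 6, C 14, A 5, D 24, E 17. Eliminate A.
Round 2: B 6, C 14, D 24, E 22. Eliminate B.
Round 3: C 20, D 24, E 22. Eliminate C.
Round 4: D 30, E 36. E has a majority.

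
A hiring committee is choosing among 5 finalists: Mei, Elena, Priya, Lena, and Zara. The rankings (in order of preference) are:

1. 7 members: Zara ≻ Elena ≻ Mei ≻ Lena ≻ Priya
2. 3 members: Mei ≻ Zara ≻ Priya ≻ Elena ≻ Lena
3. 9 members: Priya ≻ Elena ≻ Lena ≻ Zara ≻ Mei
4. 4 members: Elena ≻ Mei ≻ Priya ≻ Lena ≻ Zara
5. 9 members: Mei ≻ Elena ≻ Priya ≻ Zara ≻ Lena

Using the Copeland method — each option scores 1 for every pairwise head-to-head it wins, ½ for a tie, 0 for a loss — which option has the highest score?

Elena

Mei: beats Priya and Lena; ties Zara; loses to Elena → score 2.5.
Elena: beats Mei, Priya, Lena, and Zara → score 4.
Priya: beats Lena and Zara; loses to Mei and Elena → score 2.
Lena: loses to Mei, Elena, Priya, and Zara → score 0.
Zara: beats Lena; ties Mei; loses to Elena and Priya → score 1.5.
Elena has the best pairwise record.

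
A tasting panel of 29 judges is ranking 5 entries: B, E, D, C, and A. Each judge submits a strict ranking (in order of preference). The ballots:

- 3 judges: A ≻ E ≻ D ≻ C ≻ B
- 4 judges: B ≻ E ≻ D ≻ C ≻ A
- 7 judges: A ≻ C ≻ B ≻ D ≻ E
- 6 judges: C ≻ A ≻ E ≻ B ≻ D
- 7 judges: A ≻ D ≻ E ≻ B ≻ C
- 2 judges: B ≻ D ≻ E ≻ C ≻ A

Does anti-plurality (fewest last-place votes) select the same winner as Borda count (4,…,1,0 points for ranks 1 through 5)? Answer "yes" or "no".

Anti-plurality — last-place votes: B 3, E 7, D 6, C 7, A 6. Winner: B.
Borda — scores: B 51, E 51, D 48, C 54, A 86. Winner: A.
The two methods disagree.

no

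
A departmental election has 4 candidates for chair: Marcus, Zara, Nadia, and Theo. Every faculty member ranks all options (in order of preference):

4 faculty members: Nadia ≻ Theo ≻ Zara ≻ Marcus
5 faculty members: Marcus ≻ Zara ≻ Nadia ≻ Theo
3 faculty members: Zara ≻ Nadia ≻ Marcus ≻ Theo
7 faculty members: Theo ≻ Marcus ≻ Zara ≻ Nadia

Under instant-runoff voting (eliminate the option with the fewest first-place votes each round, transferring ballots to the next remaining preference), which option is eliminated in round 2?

Marcus

Round 1: Marcus 5, Zara 3, Nadia 4, Theo 7. Eliminate Zara.
Round 2: Marcus 5, Nadia 7, Theo 7. Eliminate Marcus.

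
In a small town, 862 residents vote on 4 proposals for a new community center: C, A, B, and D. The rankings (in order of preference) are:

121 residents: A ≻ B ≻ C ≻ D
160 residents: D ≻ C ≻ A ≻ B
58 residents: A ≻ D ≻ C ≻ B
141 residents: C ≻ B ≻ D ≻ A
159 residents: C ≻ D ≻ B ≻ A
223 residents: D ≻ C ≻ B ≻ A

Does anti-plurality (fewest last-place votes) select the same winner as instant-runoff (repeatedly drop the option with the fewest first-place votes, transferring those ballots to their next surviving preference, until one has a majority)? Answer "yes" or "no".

Anti-plurality — last-place votes: C 0, A 523, B 218, D 121. Winner: C.
Instant-runoff — R1 C 300, A 179, B 0, D 383 (B out); R2 C 300, A 179, D 383 (A out); R3 C 421, D 441 (D winner). Winner: D.
The two methods disagree.

no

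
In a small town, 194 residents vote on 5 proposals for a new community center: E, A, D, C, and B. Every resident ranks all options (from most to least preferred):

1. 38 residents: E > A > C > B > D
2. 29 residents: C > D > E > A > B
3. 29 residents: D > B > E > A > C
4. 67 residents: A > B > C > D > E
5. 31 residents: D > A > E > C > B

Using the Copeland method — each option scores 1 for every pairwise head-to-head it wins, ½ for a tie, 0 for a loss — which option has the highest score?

A

E: beats C and B; loses to A and D → score 2.
A: beats E, D, C, and B → score 4.
D: beats E; loses to A, C, and B → score 1.
C: beats D and B; loses to E and A → score 2.
B: beats D; loses to E, A, and C → score 1.
A has the best pairwise record.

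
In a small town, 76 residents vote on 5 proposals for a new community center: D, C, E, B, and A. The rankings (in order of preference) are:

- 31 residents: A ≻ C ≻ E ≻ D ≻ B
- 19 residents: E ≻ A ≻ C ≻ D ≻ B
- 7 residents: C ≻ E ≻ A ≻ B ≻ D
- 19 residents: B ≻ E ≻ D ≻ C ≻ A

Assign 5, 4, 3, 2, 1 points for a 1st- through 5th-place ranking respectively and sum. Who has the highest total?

D: 31·2 + 19·2 + 7·1 + 19·3 = 164
C: 31·4 + 19·3 + 7·5 + 19·2 = 254
E: 31·3 + 19·5 + 7·4 + 19·4 = 292
B: 31·1 + 19·1 + 7·2 + 19·5 = 159
A: 31·5 + 19·4 + 7·3 + 19·1 = 271
E has the highest Borda score (292).

E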